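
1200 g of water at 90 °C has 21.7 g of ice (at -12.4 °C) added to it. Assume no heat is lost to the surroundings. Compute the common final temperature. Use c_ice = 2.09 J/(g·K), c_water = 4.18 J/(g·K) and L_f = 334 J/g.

T_f ≈ 86.9 °C

Heat gained plus heat lost sum to zero:
warm ice to 0 °C: 21.7·2.09·(0 − (-12.4)) = 562.38
  latent heat to melt: 21.7·334 = 7247.8
  meltwater 0→T: 21.7·4.18·T = 90.71 T
  water cools: 1200·4.18·(T − 90) = 5016(T − 90)
5106.7 T = 451440 − 7810.2 = 443630
T ≈ 86.87 °C — above 0 °C, consistent with complete melting.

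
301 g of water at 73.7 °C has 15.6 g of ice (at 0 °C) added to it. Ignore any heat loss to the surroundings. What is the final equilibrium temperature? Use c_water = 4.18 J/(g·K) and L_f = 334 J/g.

Sum of m c ΔT and latent-heat terms is zero:
melt ice: 15.6·334 = 5210.4; meltwater 0→T: 15.6·4.18·T = 65.21 T; water cools: 301·4.18·(T − 73.7) = 1258.2(T − 73.7)
1323.4 T = 92728 − 5210.4 = 87517
T ≈ 66.13 °C — above 0 °C, consistent with complete melting.

T_f ≈ 66.1 °C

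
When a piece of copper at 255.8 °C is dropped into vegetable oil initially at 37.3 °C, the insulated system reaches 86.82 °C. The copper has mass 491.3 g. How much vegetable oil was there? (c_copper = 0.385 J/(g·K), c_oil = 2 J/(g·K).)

m ≈ 323 g

Heat lost by the copper = heat gained by the oil:
491.3·0.385·(255.8 − 86.82) = m·2·(86.82 − 37.3)
99.04 m = 31963  ⇒  m ≈ 322.7 g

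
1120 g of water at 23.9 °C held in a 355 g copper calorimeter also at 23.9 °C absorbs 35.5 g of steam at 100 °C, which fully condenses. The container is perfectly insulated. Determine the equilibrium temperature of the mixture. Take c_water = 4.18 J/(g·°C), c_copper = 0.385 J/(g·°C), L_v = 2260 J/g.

Energy conservation, ΣQ = 0:
condense steam: −35.5·2260 = −80230; condensate cools 100→T: 35.5·4.18·(T − 100) = 148.39(T − 100); original water: 4681.6(T − 23.9); copper cup: 355·0.385·(T − 23.9) = 136.68(T − 23.9)
4966.7 T = 80230 + 14839 + 115157 = 210226
T ≈ 42.33 °C — below 100 °C, confirming all the steam condensed.

T_f ≈ 42.3 °C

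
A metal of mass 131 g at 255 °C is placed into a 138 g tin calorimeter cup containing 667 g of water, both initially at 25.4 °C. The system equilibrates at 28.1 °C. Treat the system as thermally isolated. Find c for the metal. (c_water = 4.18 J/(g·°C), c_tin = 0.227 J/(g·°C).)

Conservation of energy gives ΣQ = 0:
131·c·(28.1 − 255) + 667·4.18·(28.1 − 25.4) + 138·0.227·(28.1 − 25.4) = 0
-29724 c = -7612.3
c = -7612.3/-29724 ≈ 0.2561 J/(g·°C)

c ≈ 0.256 J/(g·°C)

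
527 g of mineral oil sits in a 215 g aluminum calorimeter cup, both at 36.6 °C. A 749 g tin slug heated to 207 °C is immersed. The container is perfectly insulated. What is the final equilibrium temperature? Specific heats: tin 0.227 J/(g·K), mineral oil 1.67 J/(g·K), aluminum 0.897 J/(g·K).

T_f ≈ 59.9 °C

Taking heat into each body as positive, Σ m c ΔT = 0:
749·0.227·(T − 207) + 527·1.67·(T − 36.6) + 215·0.897·(T − 36.6) = 0
(170.02 + 880.09 + 192.86) T = 170.02·207 + 880.09·36.6 + 192.86·36.6
T = 74465/1243 ≈ 59.91 °C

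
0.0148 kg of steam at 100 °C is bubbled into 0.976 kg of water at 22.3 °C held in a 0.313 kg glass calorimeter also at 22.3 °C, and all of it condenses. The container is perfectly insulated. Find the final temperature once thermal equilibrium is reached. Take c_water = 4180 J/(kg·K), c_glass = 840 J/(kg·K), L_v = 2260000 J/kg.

Net heat exchanged in the isolated system is zero:
latent heat released on condensation: 0.0148·2260000 = 33448; condensate cools 100→T: 0.0148·4180·(T − 100) = 61.86(T − 100); original water: 4079.7(T − 22.3); cup: 262.92(T − 22.3)
4404.5 T = 33448 + 6186.4 + 96840 = 136474
T ≈ 30.99 °C, under the boiling point, so the assumption holds.

T_f ≈ 31.0 °C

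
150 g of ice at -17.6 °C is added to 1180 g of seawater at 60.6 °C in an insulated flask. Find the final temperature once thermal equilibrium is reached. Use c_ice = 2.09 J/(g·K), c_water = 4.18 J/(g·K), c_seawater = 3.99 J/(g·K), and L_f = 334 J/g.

T_f ≈ 43.1 °C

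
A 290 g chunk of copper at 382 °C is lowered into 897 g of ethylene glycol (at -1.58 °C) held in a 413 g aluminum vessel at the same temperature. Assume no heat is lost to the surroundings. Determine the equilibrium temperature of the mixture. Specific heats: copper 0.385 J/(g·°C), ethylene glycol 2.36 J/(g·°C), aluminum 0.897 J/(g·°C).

Net heat exchanged in the isolated system is zero:
290*0.385*(T − 382) + 897*2.36*(T − (-1.58)) + 413*0.897*(T − (-1.58)) = 0
111.65(T − 382) + 2116.9(T − (-1.58)) + 370.46(T − (-1.58)) = 0
(111.65 + 2116.9 + 370.46) T = 111.65*382 + 2116.9*(-1.58) + 370.46*(-1.58)
T = 38720 / 2599 = 14.9 °C

T_f ≈ 14.9 °C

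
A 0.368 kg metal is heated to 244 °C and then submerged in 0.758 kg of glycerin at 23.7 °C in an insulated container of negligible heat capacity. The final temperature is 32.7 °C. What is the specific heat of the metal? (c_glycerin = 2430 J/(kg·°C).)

Let T be the final temperature. ΣQ_i = 0:
0.368·c·(32.7 − 244) + 0.758·2430·(32.7 − 23.7) = 0
-77.76 c = -16577
c = -16577/-77.76 ≈ 213.2 J/(kg·°C)

c ≈ 213 J/(kg·°C)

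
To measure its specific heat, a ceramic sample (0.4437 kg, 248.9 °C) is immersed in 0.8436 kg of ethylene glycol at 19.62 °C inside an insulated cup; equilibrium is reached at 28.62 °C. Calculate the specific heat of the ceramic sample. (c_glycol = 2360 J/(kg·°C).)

m_s c (T_s − T_f) = m_glycol c_glycol (T_f − T_0):
0.4437·c·(248.9 − 28.62) = 0.8436·2360·(28.62 − 19.62)
97.74 c = 17918  ⇒  c ≈ 183.3 J/(kg·°C)

c ≈ 183 J/(kg·°C)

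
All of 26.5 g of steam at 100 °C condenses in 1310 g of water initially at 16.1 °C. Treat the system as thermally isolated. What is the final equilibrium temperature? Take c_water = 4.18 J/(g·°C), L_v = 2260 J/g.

Taking heat into each body as positive, Σ m c ΔT = 0:
latent heat released on condensation: 26.5·2260 = 59890; condensed water 100 °C→T: 110.77(T − 100); original water: 5475.8(T − 16.1)
5586.6 T = 59890 + 11077 + 88160 = 159127
T ≈ 28.48 °C (< 100 °C, so full condensation is consistent).

T_f ≈ 28.5 °C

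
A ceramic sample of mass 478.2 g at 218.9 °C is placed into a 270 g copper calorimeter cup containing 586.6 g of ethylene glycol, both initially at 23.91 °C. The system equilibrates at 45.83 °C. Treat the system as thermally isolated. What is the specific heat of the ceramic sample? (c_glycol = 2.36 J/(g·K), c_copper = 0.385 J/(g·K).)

c ≈ 0.394 J/(g·K)

Heat gained plus heat lost sum to zero:
478.2×c×(45.83 − 218.9) + 586.6×2.36×(45.83 − 23.91) + 270×0.385×(45.83 − 23.91) = 0
-82762 c = -32624
c = -32624/-82762 ≈ 0.3942 J/(g·K)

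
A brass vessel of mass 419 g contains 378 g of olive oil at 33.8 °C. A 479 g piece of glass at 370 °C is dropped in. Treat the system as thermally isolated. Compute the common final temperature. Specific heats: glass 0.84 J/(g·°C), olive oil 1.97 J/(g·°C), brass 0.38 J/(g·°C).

T_f ≈ 137.4 °C

With ΣQ=0 the equilibrium temperature is the m·c-weighted mean:
T_f = (402.36*370 + 744.66*33.8 + 159.22*33.8) / (402.36 + 744.66 + 159.22)
    = 179424 / 1306.2 ≈ 137.36 °C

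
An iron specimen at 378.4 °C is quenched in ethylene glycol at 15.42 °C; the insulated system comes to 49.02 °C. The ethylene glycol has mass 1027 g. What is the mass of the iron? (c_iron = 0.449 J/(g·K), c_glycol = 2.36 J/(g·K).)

m ≈ 551 g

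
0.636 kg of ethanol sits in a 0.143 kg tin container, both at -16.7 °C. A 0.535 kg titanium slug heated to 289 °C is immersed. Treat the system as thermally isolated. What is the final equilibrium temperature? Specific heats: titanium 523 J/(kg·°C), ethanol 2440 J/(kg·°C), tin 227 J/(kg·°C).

T_f = Σ m_i c_i T_i / Σ m_i c_i:
T_f = (279.81×289 + 1551.8×(-16.7) + 32.46×(-16.7)) / (279.81 + 1551.8 + 32.46)
    = 54406 / 1864.1 ≈ 29.19 °C

T_f ≈ 29.2 °C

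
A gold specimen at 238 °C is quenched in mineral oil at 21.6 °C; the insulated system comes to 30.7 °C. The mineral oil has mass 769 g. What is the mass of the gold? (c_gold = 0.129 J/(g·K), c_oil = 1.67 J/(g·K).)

m ≈ 437 g

Net heat exchanged in the isolated system is zero:
m·0.129·(30.7 − 238) + 769·1.67·(30.7 − 21.6) = 0
-26.74 m = -11686
m = -11686/-26.74 ≈ 437 g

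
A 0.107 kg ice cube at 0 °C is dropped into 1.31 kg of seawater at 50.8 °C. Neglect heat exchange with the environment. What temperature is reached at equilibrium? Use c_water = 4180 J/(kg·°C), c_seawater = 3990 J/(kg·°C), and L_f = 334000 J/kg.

Net heat exchanged in the isolated system is zero:
fusion: m_ice L_f = 0.107×334000 = 35738
  warm the meltwater: 447.26 T
  seawater: 5226.9(T − 50.8)
5674.2 T = 265527 − 35738 = 229789
T ≈ 40.50 °C — above 0 °C, consistent with complete melting.

T_f ≈ 40.5 °C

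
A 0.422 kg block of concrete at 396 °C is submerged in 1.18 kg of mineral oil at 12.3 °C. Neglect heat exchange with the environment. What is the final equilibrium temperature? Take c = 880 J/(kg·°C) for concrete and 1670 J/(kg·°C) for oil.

Set heat shed by the hot body equal to heat absorbed by the cold body:
0.422*880*(396 − T) = 1.18*1670*(T − 12.3)
371.36(396 − T) = 1970.6(T − 12.3)
2342 T = 171297  ⇒  T ≈ 73.14 °C

T_f ≈ 73.1 °C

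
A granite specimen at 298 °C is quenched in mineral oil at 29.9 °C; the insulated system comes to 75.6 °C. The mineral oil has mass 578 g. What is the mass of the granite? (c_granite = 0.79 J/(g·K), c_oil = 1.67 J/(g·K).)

Setting the total heat transfer to zero:
m·0.79·(75.6 − 298) + 578·1.67·(75.6 − 29.9) = 0
-175.7 m = -44112
m = -44112/-175.7 ≈ 251.1 g

m ≈ 251 g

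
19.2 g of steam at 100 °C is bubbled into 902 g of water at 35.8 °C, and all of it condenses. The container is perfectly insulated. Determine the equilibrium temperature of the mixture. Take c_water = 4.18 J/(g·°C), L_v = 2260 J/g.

Energy conservation, ΣQ = 0:
condense steam: −19.2×2260 = −43392
  condensate cools 100→T: 19.2×4.18×(T − 100) = 80.26(T − 100)
  original water: 3770.4(T − 35.8)
3850.6 T = 43392 + 8025.6 + 134979 = 186396
T ≈ 48.41 °C — below 100 °C, confirming all the steam condensed.

T_f ≈ 48.4 °C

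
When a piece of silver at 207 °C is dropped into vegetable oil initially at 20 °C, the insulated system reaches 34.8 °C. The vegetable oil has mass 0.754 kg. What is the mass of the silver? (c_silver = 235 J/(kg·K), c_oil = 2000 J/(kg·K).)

|Q_silver| = |Q_oil|:
m×235×(207 − 34.8) = 0.754×2000×(34.8 − 20)
40467 m = 22318  ⇒  m ≈ 0.5515 kg

m ≈ 0.552 kg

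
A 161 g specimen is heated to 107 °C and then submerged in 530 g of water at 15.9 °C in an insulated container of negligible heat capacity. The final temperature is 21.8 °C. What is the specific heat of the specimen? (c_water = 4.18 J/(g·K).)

c ≈ 0.953 J/(g·K)

Conservation of energy gives ΣQ = 0:
161×c×(21.8 − 107) + 530×4.18×(21.8 − 15.9) = 0
-13717 c = -13071
c = -13071/-13717 ≈ 0.9529 J/(g·K)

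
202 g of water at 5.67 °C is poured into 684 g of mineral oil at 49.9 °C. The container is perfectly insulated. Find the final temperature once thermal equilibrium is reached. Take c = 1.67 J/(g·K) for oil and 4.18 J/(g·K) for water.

Conservation of energy gives ΣQ = 0:
684*1.67*(T − 49.9) + 202*4.18*(T − 5.67) = 0
1142.3(T − 49.9) + 844.36(T − 5.67) = 0
(1142.3 + 844.36) T = 1142.3*49.9 + 844.36*5.67
T = 61787 / 1986.6 = 31.1 °C

T_f ≈ 31.1 °C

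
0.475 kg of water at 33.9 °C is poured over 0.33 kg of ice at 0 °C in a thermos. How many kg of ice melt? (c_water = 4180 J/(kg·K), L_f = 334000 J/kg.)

Heat available from the water dropping to 0 °C: 0.475·4180·33.9 = 67308 J.
To melt every bit of ice: 0.33·334000 = 110220 J.
That's not enough to melt it all — equilibrium is at 0 °C with ice remaining.
Mass melted = 67308/334000 ≈ 0.2015 kg.

m_melted ≈ 0.202 kg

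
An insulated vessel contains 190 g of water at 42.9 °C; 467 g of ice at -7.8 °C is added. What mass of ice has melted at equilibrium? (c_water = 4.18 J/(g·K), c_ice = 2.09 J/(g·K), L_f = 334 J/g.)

m_melted ≈ 79.2 g

Cooling the water to 0 °C releases 190×4.18×42.9 = 34071 J.
Of that, 467×2.09×7.8 = 7613 J goes to bring the ice to 0 °C, leaving 26458 J.
Melting all 467 g of ice would need 467×334 = 155978 J.
Since 26458 < 155978 J, not all the ice melts; equilibrium is at 0 °C.
m_melted×334 = 26458  ⇒  m_melted ≈ 79.22 g.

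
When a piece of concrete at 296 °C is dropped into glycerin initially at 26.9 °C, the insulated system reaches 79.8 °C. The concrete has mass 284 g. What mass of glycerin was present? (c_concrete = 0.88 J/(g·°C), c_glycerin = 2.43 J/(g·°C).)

m ≈ 420 g

Heat lost by the concrete = heat gained by the glycerin:
284·0.88·(296 − 79.8) = m·2.43·(79.8 − 26.9)
128.55 m = 54033  ⇒  m ≈ 420.3 g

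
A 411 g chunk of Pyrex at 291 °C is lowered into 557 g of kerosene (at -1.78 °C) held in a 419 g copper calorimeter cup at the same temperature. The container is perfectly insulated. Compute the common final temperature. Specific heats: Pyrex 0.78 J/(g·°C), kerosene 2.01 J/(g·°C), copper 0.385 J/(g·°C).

T_f ≈ 56.8 °C

Let T be the final temperature. ΣQ_i = 0:
411×0.78×(T − 291) + 557×2.01×(T − (-1.78)) + 419×0.385×(T − (-1.78)) = 0
1601.5 T = 91009
T ≈ 56.83 °C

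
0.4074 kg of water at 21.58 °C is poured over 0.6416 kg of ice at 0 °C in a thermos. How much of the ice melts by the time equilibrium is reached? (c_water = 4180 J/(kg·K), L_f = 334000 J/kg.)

m_melted ≈ 0.11 kg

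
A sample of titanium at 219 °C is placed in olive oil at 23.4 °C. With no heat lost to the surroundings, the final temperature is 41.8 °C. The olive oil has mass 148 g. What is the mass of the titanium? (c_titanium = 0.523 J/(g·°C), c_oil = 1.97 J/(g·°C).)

m ≈ 57.9 g

Taking heat into each body as positive, Σ m c ΔT = 0:
m·0.523·(41.8 − 219) + 148·1.97·(41.8 − 23.4) = 0
-92.68 m = -5364.7
m = -5364.7/-92.68 ≈ 57.89 g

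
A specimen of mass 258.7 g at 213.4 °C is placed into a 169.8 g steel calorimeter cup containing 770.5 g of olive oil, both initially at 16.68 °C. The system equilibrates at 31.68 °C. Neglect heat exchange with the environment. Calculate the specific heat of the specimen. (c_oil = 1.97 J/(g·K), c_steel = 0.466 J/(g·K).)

c ≈ 0.51 J/(g·K)

Conservation of energy gives ΣQ = 0:
258.7×c×(31.68 − 213.4) + 770.5×1.97×(31.68 − 16.68) + 169.8×0.466×(31.68 − 16.68) = 0
-47011 c = -23955
c = -23955/-47011 ≈ 0.5096 J/(g·K)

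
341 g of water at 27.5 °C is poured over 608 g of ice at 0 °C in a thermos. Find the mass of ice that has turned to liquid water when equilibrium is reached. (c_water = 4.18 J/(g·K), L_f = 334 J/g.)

m_melted ≈ 117 g

Cooling the water to 0 °C releases 341·4.18·27.5 = 39198 J.
Melting all 608 g of ice would need 608·334 = 203072 J.
39198 J < 203072 J, so only part of the ice melts and the system sits at 0 °C.
Mass melted = 39198/334 ≈ 117.4 g.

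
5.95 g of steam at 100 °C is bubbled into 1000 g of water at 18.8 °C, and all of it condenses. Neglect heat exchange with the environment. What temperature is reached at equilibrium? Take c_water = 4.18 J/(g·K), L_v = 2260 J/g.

T_f ≈ 22.5 °C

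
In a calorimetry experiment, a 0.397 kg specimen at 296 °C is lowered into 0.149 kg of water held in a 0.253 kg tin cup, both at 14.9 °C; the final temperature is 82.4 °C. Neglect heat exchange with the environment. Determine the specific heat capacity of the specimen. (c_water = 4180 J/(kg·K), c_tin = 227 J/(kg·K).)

Heat gained plus heat lost sum to zero:
0.397×c×(82.4 − 296) + 0.149×4180×(82.4 − 14.9) + 0.253×227×(82.4 − 14.9) = 0
-84.8 c = -45917
c = -45917/-84.8 ≈ 541.5 J/(kg·K)

c ≈ 541 J/(kg·K)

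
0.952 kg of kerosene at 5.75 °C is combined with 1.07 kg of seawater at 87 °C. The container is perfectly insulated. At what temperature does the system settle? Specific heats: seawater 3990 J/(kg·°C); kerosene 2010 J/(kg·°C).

T_f ≈ 61.9 °C

Let T be the final temperature. ΣQ_i = 0:
1.07×3990×(T − 87) + 0.952×2010×(T − 5.75) = 0
4269.3(T − 87) + 1913.5(T − 5.75) = 0
6182.8 T = 382432
T = 382432/6182.8 ≈ 61.85 °C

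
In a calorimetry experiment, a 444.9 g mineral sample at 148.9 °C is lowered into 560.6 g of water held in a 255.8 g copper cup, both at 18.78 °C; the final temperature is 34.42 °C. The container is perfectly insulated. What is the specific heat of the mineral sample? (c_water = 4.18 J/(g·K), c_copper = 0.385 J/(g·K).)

c ≈ 0.75 J/(g·K)

Taking heat into each body as positive, Σ m c ΔT = 0:
444.9×c×(34.42 − 148.9) + 560.6×4.18×(34.42 − 18.78) + 255.8×0.385×(34.42 − 18.78) = 0
-50932 c = -38190
c = -38190/-50932 ≈ 0.7498 J/(g·K)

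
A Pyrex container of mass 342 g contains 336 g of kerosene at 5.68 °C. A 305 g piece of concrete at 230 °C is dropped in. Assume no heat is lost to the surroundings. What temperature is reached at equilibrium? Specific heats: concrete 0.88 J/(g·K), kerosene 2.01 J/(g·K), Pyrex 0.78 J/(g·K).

Conservation of energy gives ΣQ = 0:
305×0.88×(T − 230) + 336×2.01×(T − 5.68) + 342×0.78×(T − 5.68) = 0
1210.5 T = 67083
T ≈ 55.42 °C

T_f ≈ 55.4 °C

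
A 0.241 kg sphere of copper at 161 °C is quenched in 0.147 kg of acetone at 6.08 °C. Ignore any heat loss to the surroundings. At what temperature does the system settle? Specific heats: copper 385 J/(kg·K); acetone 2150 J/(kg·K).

Heat lost by the copper equals heat gained by the acetone:
0.241·385·(161 − T) = 0.147·2150·(T − 6.08)
92.78(161 − T) = 316.05(T − 6.08)
408.83 T = 16860  ⇒  T ≈ 41.24 °C

T_f ≈ 41.2 °C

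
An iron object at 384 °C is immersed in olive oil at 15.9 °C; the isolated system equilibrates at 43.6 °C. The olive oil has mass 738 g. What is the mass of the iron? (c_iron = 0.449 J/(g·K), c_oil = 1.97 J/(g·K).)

Conservation of energy gives ΣQ = 0:
m×0.449×(43.6 − 384) + 738×1.97×(43.6 − 15.9) = 0
-152.84 m = -40272
m = -40272/-152.84 ≈ 263.5 g

m ≈ 263 g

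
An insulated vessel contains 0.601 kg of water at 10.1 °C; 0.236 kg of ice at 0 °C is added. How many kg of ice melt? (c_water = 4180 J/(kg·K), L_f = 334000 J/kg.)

Water can give up m c ΔT = 0.601·4180·10.1 = 25373 J before reaching 0 °C.
To melt every bit of ice: 0.236·334000 = 78824 J.
That's not enough to melt it all — equilibrium is at 0 °C with ice remaining.
m_melted·334000 = 25373  ⇒  m_melted ≈ 0.07597 kg.

m_melted ≈ 0.076 kg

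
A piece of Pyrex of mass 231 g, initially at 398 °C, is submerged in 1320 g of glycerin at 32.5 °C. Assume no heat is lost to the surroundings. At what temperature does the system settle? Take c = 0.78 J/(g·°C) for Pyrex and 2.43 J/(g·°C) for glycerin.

Set heat shed by the hot body equal to heat absorbed by the cold body:
231·0.78·(398 − T) = 1320·2.43·(T − 32.5)
180.18(398 − T) = 3207.6(T − 32.5)
3387.8 T = 175959  ⇒  T ≈ 51.94 °C

T_f ≈ 51.9 °C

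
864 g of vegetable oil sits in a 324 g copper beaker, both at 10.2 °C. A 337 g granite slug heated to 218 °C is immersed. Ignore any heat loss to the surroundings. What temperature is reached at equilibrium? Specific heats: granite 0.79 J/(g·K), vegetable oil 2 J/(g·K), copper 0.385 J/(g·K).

T_f ≈ 36.3 °C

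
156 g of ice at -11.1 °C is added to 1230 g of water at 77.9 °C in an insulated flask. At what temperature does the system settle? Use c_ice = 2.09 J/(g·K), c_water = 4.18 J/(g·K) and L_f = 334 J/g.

Let T be the final temperature. ΣQ_i = 0:
ice -11.1→0 °C: 156·2.09·11.1 = 3619; melt ice: 156·334 = 52104; meltwater 0→T: 156·4.18·T = 652.08 T; water cools: 1230·4.18·(T − 77.9) = 5141.4(T − 77.9)
5793.5 T = 400515 − 55723 = 344792
T ≈ 59.51 °C. Since T > 0 °C, the all-ice-melts assumption holds.

T_f ≈ 59.5 °C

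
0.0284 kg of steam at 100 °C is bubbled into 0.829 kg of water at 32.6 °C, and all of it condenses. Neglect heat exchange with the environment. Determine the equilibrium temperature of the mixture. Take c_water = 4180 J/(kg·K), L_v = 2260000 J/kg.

T_f ≈ 52.7 °C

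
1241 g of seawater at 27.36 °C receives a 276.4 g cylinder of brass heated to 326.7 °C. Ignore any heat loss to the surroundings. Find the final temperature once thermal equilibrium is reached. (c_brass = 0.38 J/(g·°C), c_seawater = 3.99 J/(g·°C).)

Net heat exchanged in the isolated system is zero:
276.4*0.38*(T − 326.7) + 1241*3.99*(T − 27.36) = 0
105.03(T − 326.7) + 4951.6(T − 27.36) = 0
(105.03 + 4951.6) T = 105.03*326.7 + 4951.6*27.36
T = 169789/5056.6 ≈ 33.58 °C

T_f ≈ 33.6 °C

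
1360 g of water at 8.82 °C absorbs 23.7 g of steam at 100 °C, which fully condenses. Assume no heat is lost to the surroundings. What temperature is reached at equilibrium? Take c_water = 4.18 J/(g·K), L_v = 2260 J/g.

T_f ≈ 19.6 °C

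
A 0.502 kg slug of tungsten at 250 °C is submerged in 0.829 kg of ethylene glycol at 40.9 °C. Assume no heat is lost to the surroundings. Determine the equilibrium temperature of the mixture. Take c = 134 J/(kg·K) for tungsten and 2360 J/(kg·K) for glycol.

Let T be the final temperature. ΣQ_i = 0:
0.502×134×(T − 250) + 0.829×2360×(T − 40.9) = 0
67.27(T − 250) + 1956.4(T − 40.9) = 0
2023.7 T = 96835
T = 96835/2023.7 ≈ 47.85 °C

T_f ≈ 47.9 °C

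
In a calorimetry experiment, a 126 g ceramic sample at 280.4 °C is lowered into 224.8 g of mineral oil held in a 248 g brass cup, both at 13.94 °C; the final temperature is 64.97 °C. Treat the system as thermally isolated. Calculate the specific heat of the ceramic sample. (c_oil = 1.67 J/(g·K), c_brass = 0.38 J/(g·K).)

Setting the total heat transfer to zero:
126·c·(64.97 − 280.4) + 224.8·1.67·(64.97 − 13.94) + 248·0.38·(64.97 − 13.94) = 0
-27144 c = -23967
c = -23967/-27144 ≈ 0.8829 J/(g·K)

c ≈ 0.883 J/(g·K)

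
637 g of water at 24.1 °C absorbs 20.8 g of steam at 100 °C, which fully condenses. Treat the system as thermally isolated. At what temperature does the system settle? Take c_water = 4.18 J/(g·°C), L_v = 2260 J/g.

Net heat exchanged in the isolated system is zero:
steam→water at 100 °C releases m L_v = 20.8·2260 = 47008
  condensed water 100 °C→T: 86.94(T − 100)
  water warms: 637·4.18·(T − 24.1) = 2662.7(T − 24.1)
2749.6 T = 47008 + 8694.4 + 64170 = 119873
T ≈ 43.60 °C (< 100 °C, so full condensation is consistent).

T_f ≈ 43.6 °C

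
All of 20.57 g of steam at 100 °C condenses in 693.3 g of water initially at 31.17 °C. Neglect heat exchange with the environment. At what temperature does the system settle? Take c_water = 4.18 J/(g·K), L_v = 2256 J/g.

T_f ≈ 48.7 °C

Sum of m c ΔT and latent-heat terms is zero:
steam→water at 100 °C releases m L_v = 20.57·2256 = 46406
  condensed water 100 °C→T: 85.98(T − 100)
  water warms: 693.3·4.18·(T − 31.17) = 2898(T − 31.17)
2984 T = 46406 + 8598.3 + 90330 = 145335
T ≈ 48.71 °C (< 100 °C, so full condensation is consistent).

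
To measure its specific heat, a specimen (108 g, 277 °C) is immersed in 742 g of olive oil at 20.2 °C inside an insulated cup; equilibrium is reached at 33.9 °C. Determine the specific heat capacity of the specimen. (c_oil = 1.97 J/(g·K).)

c ≈ 0.763 J/(g·K)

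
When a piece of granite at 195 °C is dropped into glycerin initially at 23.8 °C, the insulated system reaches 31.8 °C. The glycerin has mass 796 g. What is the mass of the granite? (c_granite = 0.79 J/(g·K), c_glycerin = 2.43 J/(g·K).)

m ≈ 120 g

Heat lost by the granite = heat gained by the glycerin:
m×0.79×(195 − 31.8) = 796×2.43×(31.8 − 23.8)
128.93 m = 15474  ⇒  m ≈ 120 g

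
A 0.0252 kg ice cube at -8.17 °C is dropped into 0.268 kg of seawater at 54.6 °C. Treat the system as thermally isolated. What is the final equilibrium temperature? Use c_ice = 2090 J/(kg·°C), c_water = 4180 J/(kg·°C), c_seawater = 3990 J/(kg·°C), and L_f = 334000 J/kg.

T_f ≈ 42.2 °C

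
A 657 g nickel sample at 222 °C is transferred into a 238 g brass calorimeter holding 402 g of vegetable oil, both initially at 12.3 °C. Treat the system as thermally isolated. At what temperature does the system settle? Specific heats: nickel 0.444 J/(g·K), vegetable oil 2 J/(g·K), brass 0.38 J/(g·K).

T_f ≈ 63.9 °C

Conservation of energy gives ΣQ = 0:
657*0.444*(T − 222) + 402*2*(T − 12.3) + 238*0.38*(T − 12.3) = 0
(291.71 + 804 + 90.44) T = 291.71*222 + 804*12.3 + 90.44*12.3
T = 75761/1186.1 ≈ 63.87 °C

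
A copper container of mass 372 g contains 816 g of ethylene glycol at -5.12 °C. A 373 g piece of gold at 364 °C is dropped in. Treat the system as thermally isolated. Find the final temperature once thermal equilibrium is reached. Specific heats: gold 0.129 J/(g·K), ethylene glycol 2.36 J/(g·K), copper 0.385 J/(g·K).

Let T be the final temperature. ΣQ_i = 0:
373*0.129*(T − 364) + 816*2.36*(T − (-5.12)) + 372*0.385*(T − (-5.12)) = 0
48.12(T − 364) + 1925.8(T − (-5.12)) + 143.22(T − (-5.12)) = 0
2117.1 T = 6921.4
T ≈ 3.27 °C

T_f ≈ 3.3 °C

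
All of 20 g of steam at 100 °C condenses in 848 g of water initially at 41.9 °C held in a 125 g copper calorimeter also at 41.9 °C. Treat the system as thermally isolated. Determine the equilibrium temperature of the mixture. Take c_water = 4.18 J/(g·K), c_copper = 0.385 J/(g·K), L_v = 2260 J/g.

Heat gained plus heat lost sum to zero:
steam→water at 100 °C releases m L_v = 20×2260 = 45200; condensed water 100 °C→T: 83.6(T − 100); original water: 3544.6(T − 41.9); copper cup: 125×0.385×(T − 41.9) = 48.12(T − 41.9)
3676.4 T = 45200 + 8360 + 150537 = 204097
T ≈ 55.52 °C — below 100 °C, confirming all the steam condensed.

T_f ≈ 55.5 °C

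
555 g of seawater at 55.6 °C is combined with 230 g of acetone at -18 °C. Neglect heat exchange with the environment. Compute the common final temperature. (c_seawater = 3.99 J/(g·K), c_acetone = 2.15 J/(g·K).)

T_f ≈ 42.2 °C

T_f is the heat-capacity-weighted average of the initial temperatures:
T_f = (2214.5·55.6 + 494.5·(-18)) / (2214.5 + 494.5)
    = 114222 / 2709 ≈ 42.16 °C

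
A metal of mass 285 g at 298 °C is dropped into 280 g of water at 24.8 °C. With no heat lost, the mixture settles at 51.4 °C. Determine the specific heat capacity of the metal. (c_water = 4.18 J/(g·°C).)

c ≈ 0.443 J/(g·°C)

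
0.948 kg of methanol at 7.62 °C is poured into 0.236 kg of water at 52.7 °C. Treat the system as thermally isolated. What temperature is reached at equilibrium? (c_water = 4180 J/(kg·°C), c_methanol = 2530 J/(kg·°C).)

|Q_water| = |Q_methanol|:
0.236×4180×(52.7 − T) = 0.948×2530×(T − 7.62)
986.48(52.7 − T) = 2398.4(T − 7.62)
3384.9 T = 70264  ⇒  T ≈ 20.76 °C

T_f ≈ 20.8 °C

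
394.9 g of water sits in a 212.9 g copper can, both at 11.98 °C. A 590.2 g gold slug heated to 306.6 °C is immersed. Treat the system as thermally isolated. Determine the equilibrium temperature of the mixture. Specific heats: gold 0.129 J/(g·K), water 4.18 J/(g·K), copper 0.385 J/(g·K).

T_f ≈ 24.4 °C

Taking heat into each body as positive, Σ m c ΔT = 0:
590.2·0.129·(T − 306.6) + 394.9·4.18·(T − 11.98) + 212.9·0.385·(T − 11.98) = 0
76.14(T − 306.6) + 1650.7(T − 11.98) + 81.97(T − 11.98) = 0
(76.14 + 1650.7 + 81.97) T = 76.14·306.6 + 1650.7·11.98 + 81.97·11.98
T ≈ 24.38 °C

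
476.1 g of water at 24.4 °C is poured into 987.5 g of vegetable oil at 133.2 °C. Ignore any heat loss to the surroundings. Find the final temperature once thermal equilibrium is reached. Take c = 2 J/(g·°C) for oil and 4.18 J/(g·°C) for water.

T_f ≈ 78.6 °C

Net heat exchanged in the isolated system is zero:
987.5×2×(T − 133.2) + 476.1×4.18×(T − 24.4) = 0
1975(T − 133.2) + 1990.1(T − 24.4) = 0
(1975 + 1990.1) T = 1975×133.2 + 1990.1×24.4
T = 311628 / 3965.1 = 78.6 °C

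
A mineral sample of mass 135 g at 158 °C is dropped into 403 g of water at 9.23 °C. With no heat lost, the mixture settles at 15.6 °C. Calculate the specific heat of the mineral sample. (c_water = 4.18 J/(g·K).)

c ≈ 0.558 J/(g·K)

Taking heat into each body as positive, Σ m c ΔT = 0:
135·c·(15.6 − 158) + 403·4.18·(15.6 − 9.23) = 0
-19224 c = -10731
c = -10731/-19224 ≈ 0.5582 J/(g·K)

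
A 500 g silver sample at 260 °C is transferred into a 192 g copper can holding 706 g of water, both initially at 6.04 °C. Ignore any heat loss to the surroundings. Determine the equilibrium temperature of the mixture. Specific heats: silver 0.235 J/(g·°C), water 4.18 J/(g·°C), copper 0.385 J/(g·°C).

T_f ≈ 15.5 °C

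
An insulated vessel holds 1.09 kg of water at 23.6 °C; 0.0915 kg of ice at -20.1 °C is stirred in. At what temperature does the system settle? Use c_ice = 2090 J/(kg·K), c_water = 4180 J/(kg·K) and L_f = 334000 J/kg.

T_f ≈ 14.8 °C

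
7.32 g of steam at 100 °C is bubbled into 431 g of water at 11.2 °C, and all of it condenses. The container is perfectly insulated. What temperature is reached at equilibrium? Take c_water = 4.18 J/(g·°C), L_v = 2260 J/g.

T_f ≈ 21.7 °C

Setting the total heat transfer to zero:
condense steam: −7.32×2260 = −16543
  condensate cools 100→T: 7.32×4.18×(T − 100) = 30.6(T − 100)
  water warms: 431×4.18×(T − 11.2) = 1801.6(T − 11.2)
1832.2 T = 16543 + 3059.8 + 20178 = 39781
T ≈ 21.71 °C — below 100 °C, confirming all the steam condensed.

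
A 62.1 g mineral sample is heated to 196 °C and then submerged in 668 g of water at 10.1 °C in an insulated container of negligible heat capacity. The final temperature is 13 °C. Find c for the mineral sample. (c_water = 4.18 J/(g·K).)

m_s c (T_s − T_f) = m_water c_water (T_f − T_0):
62.1×c×(196 − 13) = 668×4.18×(13 − 10.1)
11364 c = 8097.5  ⇒  c ≈ 0.7125 J/(g·K)

c ≈ 0.713 J/(g·K)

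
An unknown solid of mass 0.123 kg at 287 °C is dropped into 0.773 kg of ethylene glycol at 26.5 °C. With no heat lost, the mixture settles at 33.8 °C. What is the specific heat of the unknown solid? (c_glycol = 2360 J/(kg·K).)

c ≈ 428 J/(kg·K)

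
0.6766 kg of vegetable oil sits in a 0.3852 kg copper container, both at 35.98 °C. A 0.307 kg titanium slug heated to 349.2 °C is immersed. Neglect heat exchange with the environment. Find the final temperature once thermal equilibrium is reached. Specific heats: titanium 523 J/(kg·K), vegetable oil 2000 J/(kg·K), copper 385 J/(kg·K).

Conservation of energy gives ΣQ = 0:
0.307*523*(T − 349.2) + 0.6766*2000*(T − 35.98) + 0.3852*385*(T − 35.98) = 0
(160.56 + 1353.2 + 148.3) T = 160.56*349.2 + 1353.2*35.98 + 148.3*35.98
T ≈ 66.24 °C

T_f ≈ 66.2 °C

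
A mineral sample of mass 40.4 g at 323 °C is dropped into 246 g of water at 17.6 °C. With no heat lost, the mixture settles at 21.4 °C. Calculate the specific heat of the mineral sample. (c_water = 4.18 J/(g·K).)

c ≈ 0.321 J/(g·K)

Taking heat into each body as positive, Σ m c ΔT = 0:
40.4·c·(21.4 − 323) + 246·4.18·(21.4 − 17.6) = 0
-12185 c = -3907.5
c = -3907.5/-12185 ≈ 0.3207 J/(g·K)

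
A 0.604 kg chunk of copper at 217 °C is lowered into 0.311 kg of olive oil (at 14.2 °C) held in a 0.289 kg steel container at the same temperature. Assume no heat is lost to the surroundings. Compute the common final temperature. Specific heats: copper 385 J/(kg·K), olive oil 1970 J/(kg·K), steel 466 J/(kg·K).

T_f ≈ 62.3 °C

Let T be the final temperature. ΣQ_i = 0:
0.604*385*(T − 217) + 0.311*1970*(T − 14.2) + 0.289*466*(T − 14.2) = 0
232.54(T − 217) + 612.67(T − 14.2) + 134.67(T − 14.2) = 0
979.88 T = 61073
T ≈ 62.33 °C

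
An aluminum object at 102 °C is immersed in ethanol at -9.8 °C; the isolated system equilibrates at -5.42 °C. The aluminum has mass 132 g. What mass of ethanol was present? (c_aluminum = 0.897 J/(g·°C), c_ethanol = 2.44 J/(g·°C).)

m ≈ 1190 g

|Q_aluminum| = |Q_ethanol|:
132·0.897·(102 − -5.42) = m·2.44·(-5.42 − (-9.8))
10.69 m = 12719  ⇒  m ≈ 1190 g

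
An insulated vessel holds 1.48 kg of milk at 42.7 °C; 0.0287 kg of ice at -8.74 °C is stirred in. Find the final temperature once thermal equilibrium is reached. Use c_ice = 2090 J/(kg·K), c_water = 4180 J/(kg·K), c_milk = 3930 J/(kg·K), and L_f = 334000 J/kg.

Energy balance with sensible and latent terms:
ice -8.74→0 °C: 0.0287·2090·8.74 = 524.25
  latent heat to melt: 0.0287·334000 = 9585.8
  warm the meltwater: 119.97 T
  milk cools: 1.48·3930·(T − 42.7) = 5816.4(T − 42.7)
5936.4 T = 248360 − 10110 = 238250
T ≈ 40.13 °C (positive, so assuming full melt was valid).

T_f ≈ 40.1 °C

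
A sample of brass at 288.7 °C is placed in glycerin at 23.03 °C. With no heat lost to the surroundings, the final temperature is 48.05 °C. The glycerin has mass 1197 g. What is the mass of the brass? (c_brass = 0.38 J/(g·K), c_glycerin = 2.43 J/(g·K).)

Heat gained plus heat lost sum to zero:
m·0.38·(48.05 − 288.7) + 1197·2.43·(48.05 − 23.03) = 0
-91.45 m = -72776
m = -72776/-91.45 ≈ 795.8 g

m ≈ 796 g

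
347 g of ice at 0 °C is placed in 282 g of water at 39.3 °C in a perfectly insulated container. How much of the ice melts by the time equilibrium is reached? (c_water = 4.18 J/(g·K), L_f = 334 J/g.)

m_melted ≈ 139 g

Water can give up m c ΔT = 282×4.18×39.3 = 46325 J before reaching 0 °C.
Fully melting the ice requires m_ice L_f = 347×334 = 115898 J.
Since 46325 < 115898 J, not all the ice melts; equilibrium is at 0 °C.
Mass melted = 46325/334 ≈ 138.7 g.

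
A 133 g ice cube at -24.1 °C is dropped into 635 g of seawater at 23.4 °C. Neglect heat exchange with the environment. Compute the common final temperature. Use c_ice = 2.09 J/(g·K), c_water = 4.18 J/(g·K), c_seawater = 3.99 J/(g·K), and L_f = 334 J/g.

Setting the total heat transfer to zero:
ice -24.1→0 °C: 133×2.09×24.1 = 6699.1
  melt ice: 133×334 = 44422
  meltwater 0→T: 133×4.18×T = 555.94 T
  seawater: 2533.7(T − 23.4)
3089.6 T = 59287 − 51121 = 8166.3
T ≈ 2.64 °C. Since T > 0 °C, the all-ice-melts assumption holds.

T_f ≈ 2.6 °C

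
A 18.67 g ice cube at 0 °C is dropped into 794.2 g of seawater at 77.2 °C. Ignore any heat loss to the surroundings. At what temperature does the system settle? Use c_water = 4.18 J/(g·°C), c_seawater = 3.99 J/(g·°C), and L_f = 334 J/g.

Heat gained plus heat lost sum to zero:
fusion: m_ice L_f = 18.67×334 = 6235.8
  warm the meltwater: 78.04 T
  seawater: 3168.9(T − 77.2)
3246.9 T = 244636 − 6235.8 = 238400
T ≈ 73.42 °C. Since T > 0 °C, the all-ice-melts assumption holds.

T_f ≈ 73.4 °C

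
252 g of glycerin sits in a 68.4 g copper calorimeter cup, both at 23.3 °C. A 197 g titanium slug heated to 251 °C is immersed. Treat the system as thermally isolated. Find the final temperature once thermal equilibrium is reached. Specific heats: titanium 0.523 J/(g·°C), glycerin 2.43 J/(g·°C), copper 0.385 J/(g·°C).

T_f ≈ 54.9 °C

With ΣQ=0 the equilibrium temperature is the m·c-weighted mean:
T_f = (103.03×251 + 612.36×23.3 + 26.33×23.3) / (103.03 + 612.36 + 26.33)
    = 40742 / 741.73 ≈ 54.93 °C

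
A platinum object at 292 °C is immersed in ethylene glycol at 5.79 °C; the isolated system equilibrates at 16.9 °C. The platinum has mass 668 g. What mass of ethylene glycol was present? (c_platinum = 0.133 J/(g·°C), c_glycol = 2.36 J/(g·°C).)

Taking heat into each body as positive, Σ m c ΔT = 0:
668·0.133·(16.9 − 292) + m·2.36·(16.9 − 5.79) = 0
26.22 m = 24441
m = 24441/26.22 ≈ 932.2 g

m ≈ 932 g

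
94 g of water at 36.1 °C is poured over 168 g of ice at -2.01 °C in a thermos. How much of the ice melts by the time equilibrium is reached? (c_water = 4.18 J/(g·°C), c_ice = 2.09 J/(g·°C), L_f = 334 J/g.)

m_melted ≈ 40.4 g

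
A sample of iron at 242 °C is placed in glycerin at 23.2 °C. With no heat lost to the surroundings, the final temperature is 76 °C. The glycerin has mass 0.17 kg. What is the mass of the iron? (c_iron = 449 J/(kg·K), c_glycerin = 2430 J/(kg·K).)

Setting the total heat transfer to zero:
m×449×(76 − 242) + 0.17×2430×(76 − 23.2) = 0
-74534 m = -21812
m = -21812/-74534 ≈ 0.2926 kg

m ≈ 0.293 kg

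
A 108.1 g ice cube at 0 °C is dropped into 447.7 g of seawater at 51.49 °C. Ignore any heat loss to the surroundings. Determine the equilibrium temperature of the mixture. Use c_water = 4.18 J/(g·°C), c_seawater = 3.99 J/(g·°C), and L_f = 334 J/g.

T_f ≈ 25.0 °C

Heat gained plus heat lost sum to zero:
fusion: m_ice L_f = 108.1·334 = 36105
  warm the meltwater: 451.86 T
  seawater: 1786.3(T − 51.49)
2238.2 T = 91978 − 36105 = 55872
T ≈ 24.96 °C. Since T > 0 °C, the all-ice-melts assumption holds.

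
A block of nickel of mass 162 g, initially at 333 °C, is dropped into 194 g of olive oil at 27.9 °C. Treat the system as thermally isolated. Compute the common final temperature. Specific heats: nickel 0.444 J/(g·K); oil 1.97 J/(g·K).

T_f ≈ 76.2 °C

T_f = Σ m_i c_i T_i / Σ m_i c_i:
T_f = (71.93×333 + 382.18×27.9) / (71.93 + 382.18)
    = 34615 / 454.11 ≈ 76.23 °C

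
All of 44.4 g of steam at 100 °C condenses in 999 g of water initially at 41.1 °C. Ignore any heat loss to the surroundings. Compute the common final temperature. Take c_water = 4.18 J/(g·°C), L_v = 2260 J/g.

Net heat exchanged in the isolated system is zero:
latent heat released on condensation: 44.4×2260 = 100344; condensed water 100 °C→T: 185.59(T − 100); original water: 4175.8(T − 41.1)
4361.4 T = 100344 + 18559 + 171626 = 290529
T ≈ 66.61 °C (< 100 °C, so full condensation is consistent).

T_f ≈ 66.6 °C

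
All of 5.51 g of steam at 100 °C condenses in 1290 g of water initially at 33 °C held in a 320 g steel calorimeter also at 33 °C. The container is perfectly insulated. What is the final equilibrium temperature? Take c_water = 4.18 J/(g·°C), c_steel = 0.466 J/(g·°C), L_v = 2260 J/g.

T_f ≈ 35.5 °C

Energy conservation, ΣQ = 0:
condense steam: −5.51·2260 = −12453
  condensate cools 100→T: 5.51·4.18·(T − 100) = 23.03(T − 100)
  water warms: 1290·4.18·(T − 33) = 5392.2(T − 33)
  cup: 149.12(T − 33)
5564.4 T = 12453 + 2303.2 + 182864 = 197619
T ≈ 35.52 °C (< 100 °C, so full condensation is consistent).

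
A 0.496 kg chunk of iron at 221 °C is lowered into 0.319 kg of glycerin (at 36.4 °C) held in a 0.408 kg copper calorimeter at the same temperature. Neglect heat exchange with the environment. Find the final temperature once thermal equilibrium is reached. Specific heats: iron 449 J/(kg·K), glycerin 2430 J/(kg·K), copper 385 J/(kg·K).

Taking heat into each body as positive, Σ m c ΔT = 0:
0.496·449·(T − 221) + 0.319·2430·(T − 36.4) + 0.408·385·(T − 36.4) = 0
222.7(T − 221) + 775.17(T − 36.4) + 157.08(T − 36.4) = 0
(222.7 + 775.17 + 157.08) T = 222.7·221 + 775.17·36.4 + 157.08·36.4
T ≈ 72.00 °C

T_f ≈ 72.0 °C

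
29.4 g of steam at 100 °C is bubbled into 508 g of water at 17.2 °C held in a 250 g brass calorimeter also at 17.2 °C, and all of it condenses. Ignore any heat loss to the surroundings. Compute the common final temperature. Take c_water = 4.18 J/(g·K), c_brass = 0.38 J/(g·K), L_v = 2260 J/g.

T_f ≈ 49.9 °C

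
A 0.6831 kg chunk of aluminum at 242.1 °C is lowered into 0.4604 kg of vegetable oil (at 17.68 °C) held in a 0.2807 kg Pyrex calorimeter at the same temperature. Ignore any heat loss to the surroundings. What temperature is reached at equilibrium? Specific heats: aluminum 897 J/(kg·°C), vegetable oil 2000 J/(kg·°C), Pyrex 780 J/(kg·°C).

T_f ≈ 96.1 °C

Setting the total heat transfer to zero:
0.6831·897·(T − 242.1) + 0.4604·2000·(T − 17.68) + 0.2807·780·(T − 17.68) = 0
612.74(T − 242.1) + 920.8(T − 17.68) + 218.95(T − 17.68) = 0
(612.74 + 920.8 + 218.95) T = 612.74·242.1 + 920.8·17.68 + 218.95·17.68
T = 168495 / 1752.5 = 96.1 °C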